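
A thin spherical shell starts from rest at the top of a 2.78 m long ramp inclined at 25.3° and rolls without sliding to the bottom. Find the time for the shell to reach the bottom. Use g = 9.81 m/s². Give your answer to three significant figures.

Here I = (2/3)MR², so the shape factor k = I/(MR²) = 2/3.
Translational: Mg sinθ − f = Ma. Rotational about the CM: fR = Iα = kMRa, so f = kMa.
Hence a = g sinθ/(1+k) = 9.81×sin25.3°/1.667 = 2.515 m/s².
Starting from rest, L = ½at², so t = √(2L/a) = √(2×2.78/2.515) ≈ 1.49 s.

t ≈ 1.49 s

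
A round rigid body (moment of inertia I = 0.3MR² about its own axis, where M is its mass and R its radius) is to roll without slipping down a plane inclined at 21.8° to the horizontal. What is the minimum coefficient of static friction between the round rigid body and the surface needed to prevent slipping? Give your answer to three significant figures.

μ_min ≈ 0.0923

With I = 0.3MR², the ratio k = I/(MR²) is 0.3.
Along the incline Mg sinθ − f = Ma, and torque about the center fR = Iα = kMR²(a/R) gives f = kMa.
These give a = g sinθ/(1+k) and the required friction f = kMg sinθ/(1+k).
The normal force is N = Mg cosθ, so μ_min = f/N = k tanθ/(1+k).
μ_min = 0.3 × tan21.8° / 1.3 ≈ 0.0923.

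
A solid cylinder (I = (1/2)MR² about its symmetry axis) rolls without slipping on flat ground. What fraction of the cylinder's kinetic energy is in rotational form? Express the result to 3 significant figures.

The moment of inertia is (1/2)MR², giving k ≡ I/(MR²) = 0.5.
Since ω = v/R, the translational part is ½Mv² and the rotational part is ½I(v/R)² = ½kMv²; the total is ½(1+k)Mv².
The rotational fraction is therefore k/(1+k) = 0.5/1.5 ≈ 0.333.

fraction ≈ 0.333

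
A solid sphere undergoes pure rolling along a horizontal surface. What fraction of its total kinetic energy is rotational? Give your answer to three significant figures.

fraction ≈ 0.286

Here I = (2/5)MR², so the shape factor k = I/(MR²) = 0.4.
With ω = v/R, KE_trans = ½Mv² and KE_rot = ½Iω² = ½kMv², so KE_total = ½(1+k)Mv².
The rotational fraction is therefore k/(1+k) = 0.4/1.4 ≈ 0.286.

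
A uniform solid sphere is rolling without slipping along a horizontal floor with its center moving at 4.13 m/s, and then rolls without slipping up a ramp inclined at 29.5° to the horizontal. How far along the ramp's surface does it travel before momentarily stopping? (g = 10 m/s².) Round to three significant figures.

Here I = (2/5)MR², so the shape factor k = I/(MR²) = 0.4.
Since it rolls without slipping, ω = v/R and KE = ½Mv² + ½Iω² = ½(1+k)Mv² = (7/10)Mv².
Setting this equal to Mgh gives the vertical rise h = (1+k)v₀²/(2g) = 1.4×4.13²/(2×10) = 1.194 m.
Along the incline, d = h/sinθ = 1.194/sin29.5° ≈ 2.42 m.

d ≈ 2.42 m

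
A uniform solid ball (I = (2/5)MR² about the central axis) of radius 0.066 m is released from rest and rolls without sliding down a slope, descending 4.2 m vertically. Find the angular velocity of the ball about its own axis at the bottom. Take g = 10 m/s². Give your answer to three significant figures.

ω ≈ 117 rad/s

With I = (2/5)MR², the ratio k = I/(MR²) is 0.4.
Since it rolls without slipping, ω = v/R and KE = ½Mv² + ½Iω² = ½(1+k)Mv² = (7/10)Mv².
Energy conservation Mgh = ½(1+k)Mv² gives v = √(2gh/(1+k)) = √(2 × 10 × 4.2 / 1.4) = 7.746 m/s.
Then ω = v/R = 7.746 / 0.066 ≈ 117 rad/s.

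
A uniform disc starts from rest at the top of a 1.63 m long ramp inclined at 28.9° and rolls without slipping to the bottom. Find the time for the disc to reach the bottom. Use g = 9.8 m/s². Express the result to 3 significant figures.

For this body I = (1/2)MR², i.e. k = I/(MR²) = 0.5.
Newton's second law down the slope: Mg sinθ − f = Ma. The torque equation fR = Iα (with α = a/R) gives f = kMa.
Hence a = g sinθ/(1+k) = 9.8×sin28.9°/1.5 = 3.157 m/s².
Starting from rest, L = ½at², so t = √(2L/a) = √(2×1.63/3.157) ≈ 1.02 s.

t ≈ 1.02 s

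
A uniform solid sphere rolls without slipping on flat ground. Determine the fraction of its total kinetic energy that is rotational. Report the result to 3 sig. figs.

fraction ≈ 0.286

With I = (2/5)MR², the ratio k = I/(MR²) is 0.4.
Since ω = v/R, the translational part is ½Mv² and the rotational part is ½I(v/R)² = ½kMv²; the total is ½(1+k)Mv².
The rotational fraction is therefore k/(1+k) = 0.4/1.4 ≈ 0.286.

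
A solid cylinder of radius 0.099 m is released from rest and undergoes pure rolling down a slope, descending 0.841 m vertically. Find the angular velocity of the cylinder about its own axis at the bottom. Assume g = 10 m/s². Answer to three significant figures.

ω ≈ 33.8 rad/s

With I = (1/2)MR², the ratio k = I/(MR²) is 0.5.
Pure rolling means v = ωR; then KE = ½Mv² + ½I(v/R)² = ½(1+k)Mv² = (3/4)Mv².
Energy conservation Mgh = ½(1+k)Mv² gives v = √(2gh/(1+k)) = √(2 × 10 × 0.841 / 1.5) = 3.349 m/s.
The angular speed follows from ω = v/R = 3.349/0.099 ≈ 33.8 rad/s.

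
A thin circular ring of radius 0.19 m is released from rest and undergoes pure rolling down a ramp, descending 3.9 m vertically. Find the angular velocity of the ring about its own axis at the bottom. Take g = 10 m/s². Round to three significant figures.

The moment of inertia is MR², giving k ≡ I/(MR²) = 1.
The rolling condition ω = v/R makes the rotational term ½I(v/R)² = ½kMv², so KE_total = ½(1+k)Mv² = Mv².
Energy conservation Mgh = ½(1+k)Mv² gives v = √(2gh/(1+k)) = √(2 × 10 × 3.9 / 2) = 6.245 m/s.
Then ω = v/R = 6.245 / 0.19 ≈ 32.9 rad/s.

ω ≈ 32.9 rad/s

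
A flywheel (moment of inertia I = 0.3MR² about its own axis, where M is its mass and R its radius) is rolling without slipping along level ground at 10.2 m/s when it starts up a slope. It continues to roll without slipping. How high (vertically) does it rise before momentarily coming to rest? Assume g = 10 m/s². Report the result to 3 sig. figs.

h ≈ 6.76 m

Here I = 0.3MR², so the shape factor k = I/(MR²) = 0.3.
The rolling condition ω = v/R makes the rotational term ½I(v/R)² = ½kMv², so KE_total = ½(1+k)Mv² = (13/20)Mv².
At the top the kinetic energy is zero, so (13/20)Mv₀² = Mgh.
Thus h = (1+k)v₀²/(2g) = 1.3 × 10.2² / (2 × 10) ≈ 6.76 m.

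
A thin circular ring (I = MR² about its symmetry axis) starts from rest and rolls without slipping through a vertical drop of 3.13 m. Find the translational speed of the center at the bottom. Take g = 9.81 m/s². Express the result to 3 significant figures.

v ≈ 5.54 m/s

Here I = MR², so the shape factor k = I/(MR²) = 1.
Rolling without slipping gives ω = v/R, so the total kinetic energy is ½Mv² + ½Iω² = ½(1+k)Mv² = Mv².
Energy conservation: Mgh = Mv², so v = √(2gh/(1+k)) = √(2 × 9.81 × 3.13 / 2) ≈ 5.54 m/s.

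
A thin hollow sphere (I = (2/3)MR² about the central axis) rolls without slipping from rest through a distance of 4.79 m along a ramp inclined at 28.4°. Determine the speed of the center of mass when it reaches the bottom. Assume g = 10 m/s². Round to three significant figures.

v ≈ 5.23 m/s

The moment of inertia is (2/3)MR², giving k ≡ I/(MR²) = 2/3.
Rolling without slipping gives ω = v/R, so the total kinetic energy is ½Mv² + ½Iω² = ½(1+k)Mv² = (5/6)Mv².
The vertical drop is h = L sinθ = 4.79 × sin28.4° = 2.278 m.
Energy conservation: Mgh = (5/6)Mv², so v = √(2gh/(1+k)) = √(2 × 10 × 2.278 / 1.667) ≈ 5.23 m/s.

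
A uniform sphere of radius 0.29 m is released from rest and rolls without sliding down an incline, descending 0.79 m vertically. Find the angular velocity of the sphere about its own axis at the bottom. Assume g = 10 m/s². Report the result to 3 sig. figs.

Here I = (2/5)MR², so the shape factor k = I/(MR²) = 0.4.
Since it rolls without slipping, ω = v/R and KE = ½Mv² + ½Iω² = ½(1+k)Mv² = (7/10)Mv².
Energy conservation Mgh = ½(1+k)Mv² gives v = √(2gh/(1+k)) = √(2 × 10 × 0.79 / 1.4) = 3.359 m/s.
The angular speed follows from ω = v/R = 3.359/0.29 ≈ 11.6 rad/s.

ω ≈ 11.6 rad/s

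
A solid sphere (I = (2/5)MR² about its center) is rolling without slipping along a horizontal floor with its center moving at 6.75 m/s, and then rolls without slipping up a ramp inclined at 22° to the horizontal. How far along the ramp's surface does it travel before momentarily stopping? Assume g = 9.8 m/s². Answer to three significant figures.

With I = (2/5)MR², the ratio k = I/(MR²) is 0.4.
Since it rolls without slipping, ω = v/R and KE = ½Mv² + ½Iω² = ½(1+k)Mv² = (7/10)Mv².
Setting this equal to Mgh gives the vertical rise h = (1+k)v₀²/(2g) = 1.4×6.75²/(2×9.8) = 3.254 m.
The distance along the slope is d = h/sinθ = 3.254/sin22° ≈ 8.69 m.

d ≈ 8.69 m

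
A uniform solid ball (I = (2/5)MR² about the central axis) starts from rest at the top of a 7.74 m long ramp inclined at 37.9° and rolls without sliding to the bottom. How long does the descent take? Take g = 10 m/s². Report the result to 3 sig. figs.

With I = (2/5)MR², the ratio k = I/(MR²) is 0.4.
Translational: Mg sinθ − f = Ma. Rotational about the CM: fR = Iα = kMRa, so f = kMa.
Hence a = g sinθ/(1+k) = 10×sin37.9°/1.4 = 4.388 m/s².
With constant a from rest, t = √(2L/a) = √(2·7.74/4.388) ≈ 1.88 s.

t ≈ 1.88 s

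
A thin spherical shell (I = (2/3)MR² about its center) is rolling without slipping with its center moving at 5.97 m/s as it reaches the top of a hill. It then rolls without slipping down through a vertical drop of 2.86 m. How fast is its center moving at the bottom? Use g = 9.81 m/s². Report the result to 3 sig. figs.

v ≈ 8.33 m/s

With I = (2/3)MR², the ratio k = I/(MR²) is 2/3.
Since it rolls without slipping, ω = v/R and KE = ½Mv² + ½Iω² = ½(1+k)Mv² = (5/6)Mv².
Conserving energy between top and bottom: (5/6)Mv² = (5/6)Mv₀² + Mgh, hence v² = v₀² + 2gh/(1+k).
v = √(5.97² + 2×9.81×2.86/1.667) = √69.31 ≈ 8.33 m/s.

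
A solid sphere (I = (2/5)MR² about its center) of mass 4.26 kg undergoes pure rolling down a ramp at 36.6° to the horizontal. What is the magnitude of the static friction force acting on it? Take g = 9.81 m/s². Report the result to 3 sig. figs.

f ≈ 7.12 N

With I = (2/5)MR², the ratio k = I/(MR²) is 0.4.
Translational: Mg sinθ − f = Ma. Rotational about the CM: fR = Iα = kMRa, so f = kMa.
Combining, a = g sinθ/(1+k) and f = kMa = kMg sinθ/(1+k).
f = 0.4 × 4.26 × 9.81 × sin36.6° / 1.4 ≈ 7.12 N.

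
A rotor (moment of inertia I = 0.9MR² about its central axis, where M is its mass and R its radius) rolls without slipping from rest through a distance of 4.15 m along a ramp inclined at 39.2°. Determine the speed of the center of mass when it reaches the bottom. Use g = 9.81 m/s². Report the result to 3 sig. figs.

v ≈ 5.20 m/s

For this body I = 0.9MR², i.e. k = I/(MR²) = 0.9.
The rolling condition ω = v/R makes the rotational term ½I(v/R)² = ½kMv², so KE_total = ½(1+k)Mv² = (19/20)Mv².
The vertical drop is h = L sinθ = 4.15 × sin39.2° = 2.623 m.
Setting Mgh = (19/20)Mv² gives v = √(2gh/(1+k)) = √(2·9.81·2.623/1.9) ≈ 5.20 m/s.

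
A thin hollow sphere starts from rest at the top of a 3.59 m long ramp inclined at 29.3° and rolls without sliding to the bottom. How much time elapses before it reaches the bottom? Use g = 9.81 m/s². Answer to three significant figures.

t ≈ 1.58 s

For this body I = (2/3)MR², i.e. k = I/(MR²) = 2/3.
Translational: Mg sinθ − f = Ma. Rotational about the CM: fR = Iα = kMRa, so f = kMa.
Hence a = g sinθ/(1+k) = 9.81×sin29.3°/1.667 = 2.881 m/s².
With constant a from rest, t = √(2L/a) = √(2·3.59/2.881) ≈ 1.58 s.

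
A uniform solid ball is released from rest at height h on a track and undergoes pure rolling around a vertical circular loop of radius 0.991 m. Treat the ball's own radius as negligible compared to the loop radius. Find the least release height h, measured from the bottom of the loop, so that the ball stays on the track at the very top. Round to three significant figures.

h_min ≈ 2.68 m

Here I = (2/5)MR², so the shape factor k = I/(MR²) = 0.4.
At the top of the loop, the minimum-contact condition is Mg = Mv_top²/r, so v_top² = gr.
With ω = v/R, the kinetic energy at speed v is ½(1+k)Mv² = (7/10)Mv².
Energy conservation from release (height h) to the top (height 2r): Mgh = Mg(2r) + (7/10)M·gr.
Thus h_min = 2r + (1+k)r/2 = r(2 + 1.4/2) = 0.991 × 2.7 ≈ 2.68 m.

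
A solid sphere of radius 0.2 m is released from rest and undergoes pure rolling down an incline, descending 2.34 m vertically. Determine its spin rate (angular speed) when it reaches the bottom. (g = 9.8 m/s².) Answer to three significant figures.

ω ≈ 28.6 rad/s

With I = (2/5)MR², the ratio k = I/(MR²) is 0.4.
The rolling condition ω = v/R makes the rotational term ½I(v/R)² = ½kMv², so KE_total = ½(1+k)Mv² = (7/10)Mv².
Energy conservation Mgh = ½(1+k)Mv² gives v = √(2gh/(1+k)) = √(2 × 9.8 × 2.34 / 1.4) = 5.724 m/s.
Then ω = v/R = 5.724 / 0.2 ≈ 28.6 rad/s.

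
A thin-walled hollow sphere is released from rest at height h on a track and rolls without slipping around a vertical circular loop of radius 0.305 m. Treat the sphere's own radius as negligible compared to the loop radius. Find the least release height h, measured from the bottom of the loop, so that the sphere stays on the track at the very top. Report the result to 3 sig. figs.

h_min ≈ 0.864 m

For this body I = (2/3)MR², i.e. k = I/(MR²) = 2/3.
At the top, contact is just lost when gravity alone supplies the centripetal force: Mg = Mv_top²/r, i.e. v_top² = gr.
With ω = v/R, the kinetic energy at speed v is ½(1+k)Mv² = (5/6)Mv².
Energy conservation from release (height h) to the top (height 2r): Mgh = Mg(2r) + (5/6)M·gr.
Thus h_min = 2r + (1+k)r/2 = r(2 + 1.667/2) = 0.305 × 2.833 ≈ 0.864 m.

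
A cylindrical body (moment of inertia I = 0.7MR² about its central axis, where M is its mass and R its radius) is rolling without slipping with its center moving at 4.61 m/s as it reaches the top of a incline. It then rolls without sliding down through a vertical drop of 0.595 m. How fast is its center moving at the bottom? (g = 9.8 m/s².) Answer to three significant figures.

v ≈ 5.30 m/s

Here I = 0.7MR², so the shape factor k = I/(MR²) = 0.7.
Rolling without slipping gives ω = v/R, so the total kinetic energy is ½Mv² + ½Iω² = ½(1+k)Mv² = (17/20)Mv².
Conserving energy between top and bottom: (17/20)Mv² = (17/20)Mv₀² + Mgh, hence v² = v₀² + 2gh/(1+k).
v = √(4.61² + 2×9.8×0.595/1.7) = √28.11 ≈ 5.30 m/s.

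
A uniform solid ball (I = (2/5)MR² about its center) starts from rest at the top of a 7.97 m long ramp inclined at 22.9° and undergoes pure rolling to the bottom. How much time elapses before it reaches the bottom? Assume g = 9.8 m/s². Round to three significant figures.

t ≈ 2.42 s

Here I = (2/5)MR², so the shape factor k = I/(MR²) = 0.4.
Along the incline Mg sinθ − f = Ma, and torque about the center fR = Iα = kMR²(a/R) gives f = kMa.
Hence a = g sinθ/(1+k) = 9.8×sin22.9°/1.4 = 2.724 m/s².
With constant a from rest, t = √(2L/a) = √(2·7.97/2.724) ≈ 2.42 s.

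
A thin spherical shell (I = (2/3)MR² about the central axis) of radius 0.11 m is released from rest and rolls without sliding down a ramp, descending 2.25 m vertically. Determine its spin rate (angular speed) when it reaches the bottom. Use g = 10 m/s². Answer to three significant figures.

ω ≈ 47.2 rad/s

Here I = (2/3)MR², so the shape factor k = I/(MR²) = 2/3.
Since it rolls without slipping, ω = v/R and KE = ½Mv² + ½Iω² = ½(1+k)Mv² = (5/6)Mv².
Energy conservation Mgh = ½(1+k)Mv² gives v = √(2gh/(1+k)) = √(2 × 10 × 2.25 / 1.667) = 5.196 m/s.
Then ω = v/R = 5.196 / 0.11 ≈ 47.2 rad/s.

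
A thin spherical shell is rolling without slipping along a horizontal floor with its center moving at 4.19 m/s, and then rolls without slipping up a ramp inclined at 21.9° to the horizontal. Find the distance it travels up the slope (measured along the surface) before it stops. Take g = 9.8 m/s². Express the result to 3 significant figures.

d ≈ 4.00 m

For this body I = (2/3)MR², i.e. k = I/(MR²) = 2/3.
The rolling condition ω = v/R makes the rotational term ½I(v/R)² = ½kMv², so KE_total = ½(1+k)Mv² = (5/6)Mv².
Setting this equal to Mgh gives the vertical rise h = (1+k)v₀²/(2g) = 1.667×4.19²/(2×9.8) = 1.493 m.
The distance along the slope is d = h/sinθ = 1.493/sin21.9° ≈ 4.00 m.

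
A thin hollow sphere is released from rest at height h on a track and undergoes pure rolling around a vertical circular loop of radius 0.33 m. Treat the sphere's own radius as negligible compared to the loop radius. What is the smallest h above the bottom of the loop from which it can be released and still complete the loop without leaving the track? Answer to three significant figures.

The moment of inertia is (2/3)MR², giving k ≡ I/(MR²) = 2/3.
At the top, contact is just lost when gravity alone supplies the centripetal force: Mg = Mv_top²/r, i.e. v_top² = gr.
With ω = v/R, the kinetic energy at speed v is ½(1+k)Mv² = (5/6)Mv².
Energy conservation from release (height h) to the top (height 2r): Mgh = Mg(2r) + (5/6)M·gr.
Thus h_min = 2r + (1+k)r/2 = r(2 + 1.667/2) = 0.33 × 2.833 ≈ 0.935 m.

h_min ≈ 0.935 m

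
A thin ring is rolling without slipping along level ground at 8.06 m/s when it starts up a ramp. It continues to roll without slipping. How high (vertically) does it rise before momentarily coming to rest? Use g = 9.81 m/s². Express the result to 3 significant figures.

The moment of inertia is MR², giving k ≡ I/(MR²) = 1.
The rolling condition ω = v/R makes the rotational term ½I(v/R)² = ½kMv², so KE_total = ½(1+k)Mv² = Mv².
All of this converts to potential energy at the highest point: Mv₀² = Mgh.
Thus h = (1+k)v₀²/(2g) = 2 × 8.06² / (2 × 9.81) ≈ 6.62 m.

h ≈ 6.62 m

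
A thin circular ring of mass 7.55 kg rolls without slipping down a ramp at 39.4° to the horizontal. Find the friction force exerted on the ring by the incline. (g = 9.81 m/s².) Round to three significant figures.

f ≈ 23.5 N

For this body I = MR², i.e. k = I/(MR²) = 1.
Along the incline Mg sinθ − f = Ma, and torque about the center fR = Iα = kMR²(a/R) gives f = kMa.
Combining, a = g sinθ/(1+k) and f = kMa = kMg sinθ/(1+k).
f = 1 × 7.55 × 9.81 × sin39.4° / 2 ≈ 23.5 N.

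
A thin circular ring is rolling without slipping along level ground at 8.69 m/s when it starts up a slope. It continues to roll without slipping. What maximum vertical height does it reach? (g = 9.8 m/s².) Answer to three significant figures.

The moment of inertia is MR², giving k ≡ I/(MR²) = 1.
The rolling condition ω = v/R makes the rotational term ½I(v/R)² = ½kMv², so KE_total = ½(1+k)Mv² = Mv².
At the top the kinetic energy is zero, so Mv₀² = Mgh.
Thus h = (1+k)v₀²/(2g) = 2 × 8.69² / (2 × 9.8) ≈ 7.71 m.

h ≈ 7.71 m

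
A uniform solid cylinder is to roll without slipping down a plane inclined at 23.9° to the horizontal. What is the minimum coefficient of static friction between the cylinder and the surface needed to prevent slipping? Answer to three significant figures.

The moment of inertia is (1/2)MR², giving k ≡ I/(MR²) = 0.5.
Translational: Mg sinθ − f = Ma. Rotational about the CM: fR = Iα = kMRa, so f = kMa.
These give a = g sinθ/(1+k) and the required friction f = kMg sinθ/(1+k).
The normal force is N = Mg cosθ, so μ_min = f/N = k tanθ/(1+k).
μ_min = 0.5 × tan23.9° / 1.5 ≈ 0.148.

μ_min ≈ 0.148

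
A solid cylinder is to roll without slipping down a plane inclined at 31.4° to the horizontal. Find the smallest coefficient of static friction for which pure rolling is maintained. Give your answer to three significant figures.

Here I = (1/2)MR², so the shape factor k = I/(MR²) = 0.5.
Translational: Mg sinθ − f = Ma. Rotational about the CM: fR = Iα = kMRa, so f = kMa.
These give a = g sinθ/(1+k) and the required friction f = kMg sinθ/(1+k).
The normal force is N = Mg cosθ, so μ_min = f/N = k tanθ/(1+k).
μ_min = 0.5 × tan31.4° / 1.5 ≈ 0.203.

μ_min ≈ 0.203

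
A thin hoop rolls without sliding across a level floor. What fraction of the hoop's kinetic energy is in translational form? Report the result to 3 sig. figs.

For this body I = MR², i.e. k = I/(MR²) = 1.
Since ω = v/R, the translational part is ½Mv² and the rotational part is ½I(v/R)² = ½kMv²; the total is ½(1+k)Mv².
The translational fraction is therefore 1/(1+k) = 1/2 ≈ 0.500.

fraction ≈ 0.500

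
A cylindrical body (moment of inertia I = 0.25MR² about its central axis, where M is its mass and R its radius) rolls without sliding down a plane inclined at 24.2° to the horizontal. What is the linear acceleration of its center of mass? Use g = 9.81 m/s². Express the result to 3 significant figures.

Here I = 0.25MR², so the shape factor k = I/(MR²) = 0.25.
Along the incline Mg sinθ − f = Ma, and torque about the center fR = Iα = kMR²(a/R) gives f = kMa.
Eliminating f: Mg sinθ = (1+k)Ma, so a = g sinθ/(1+k) = 9.81 × sin24.2° / 1.25 ≈ 3.22 m/s².

a ≈ 3.22 m/s²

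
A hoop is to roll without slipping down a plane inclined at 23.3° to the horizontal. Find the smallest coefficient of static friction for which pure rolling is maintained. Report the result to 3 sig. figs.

μ_min ≈ 0.215

With I = MR², the ratio k = I/(MR²) is 1.
Translational: Mg sinθ − f = Ma. Rotational about the CM: fR = Iα = kMRa, so f = kMa.
These give a = g sinθ/(1+k) and the required friction f = kMg sinθ/(1+k).
With N = Mg cosθ, the no-slip condition f ≤ μN gives μ_min = f/N = k tanθ/(1+k).
μ_min = 1 × tan23.3° / 2 ≈ 0.215.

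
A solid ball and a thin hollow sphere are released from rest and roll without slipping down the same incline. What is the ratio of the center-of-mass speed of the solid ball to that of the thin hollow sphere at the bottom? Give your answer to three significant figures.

Each satisfies Mgh = ½(1+k)Mv² with k = I/(MR²), so v ∝ 1/√(1+k).
For the solid ball k = 0.4; for the thin hollow sphere k = 2/3.
v₁/v₂ = √((1+k₂)/(1+k₁)) = √(1.667/1.4) ≈ 1.09.

v_ratio ≈ 1.09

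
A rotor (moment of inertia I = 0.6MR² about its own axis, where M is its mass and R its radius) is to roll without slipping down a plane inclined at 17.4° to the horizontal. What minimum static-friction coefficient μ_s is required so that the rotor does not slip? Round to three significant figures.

For this body I = 0.6MR², i.e. k = I/(MR²) = 0.6.
Translational: Mg sinθ − f = Ma. Rotational about the CM: fR = Iα = kMRa, so f = kMa.
These give a = g sinθ/(1+k) and the required friction f = kMg sinθ/(1+k).
The normal force is N = Mg cosθ, so μ_min = f/N = k tanθ/(1+k).
μ_min = 0.6 × tan17.4° / 1.6 ≈ 0.118.

μ_min ≈ 0.118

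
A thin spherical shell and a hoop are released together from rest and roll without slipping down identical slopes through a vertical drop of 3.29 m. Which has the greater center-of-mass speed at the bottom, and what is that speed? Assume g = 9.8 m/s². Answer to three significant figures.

the thin spherical shell, at v ≈ 6.22 m/s

For rolling without slipping, Mgh = ½(1+k)Mv² where k = I/(MR²), so v = √(2gh/(1+k)).
Thin spherical shell: k = 2/3, giving v = √(2×9.8×3.29/1.667) = 6.22 m/s.
Hoop: k = 1, giving v = √(2×9.8×3.29/2) = 5.678 m/s.
The smaller k wins: the thin spherical shell, at ≈ 6.22 m/s.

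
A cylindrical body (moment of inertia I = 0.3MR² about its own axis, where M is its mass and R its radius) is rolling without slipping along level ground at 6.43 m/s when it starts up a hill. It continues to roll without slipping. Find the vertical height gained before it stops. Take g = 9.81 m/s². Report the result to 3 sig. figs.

The moment of inertia is 0.3MR², giving k ≡ I/(MR²) = 0.3.
Pure rolling means v = ωR; then KE = ½Mv² + ½I(v/R)² = ½(1+k)Mv² = (13/20)Mv².
At the top the kinetic energy is zero, so (13/20)Mv₀² = Mgh.
Thus h = (1+k)v₀²/(2g) = 1.3 × 6.43² / (2 × 9.81) ≈ 2.74 m.

h ≈ 2.74 m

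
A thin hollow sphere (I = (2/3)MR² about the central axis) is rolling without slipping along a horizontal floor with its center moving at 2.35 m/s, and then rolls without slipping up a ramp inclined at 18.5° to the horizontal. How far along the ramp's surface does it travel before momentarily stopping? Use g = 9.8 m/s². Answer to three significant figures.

d ≈ 1.48 m

Here I = (2/3)MR², so the shape factor k = I/(MR²) = 2/3.
Rolling without slipping gives ω = v/R, so the total kinetic energy is ½Mv² + ½Iω² = ½(1+k)Mv² = (5/6)Mv².
Setting this equal to Mgh gives the vertical rise h = (1+k)v₀²/(2g) = 1.667×2.35²/(2×9.8) = 0.4696 m.
Along the incline, d = h/sinθ = 0.4696/sin18.5° ≈ 1.48 m.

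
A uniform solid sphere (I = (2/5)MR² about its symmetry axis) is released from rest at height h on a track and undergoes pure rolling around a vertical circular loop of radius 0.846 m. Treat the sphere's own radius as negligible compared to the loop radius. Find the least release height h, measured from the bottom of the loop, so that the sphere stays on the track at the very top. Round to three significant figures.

h_min ≈ 2.28 m

For this body I = (2/5)MR², i.e. k = I/(MR²) = 0.4.
At the top of the loop, the minimum-contact condition is Mg = Mv_top²/r, so v_top² = gr.
With ω = v/R, the kinetic energy at speed v is ½(1+k)Mv² = (7/10)Mv².
Energy conservation from release (height h) to the top (height 2r): Mgh = Mg(2r) + (7/10)M·gr.
Thus h_min = 2r + (1+k)r/2 = r(2 + 1.4/2) = 0.846 × 2.7 ≈ 2.28 m.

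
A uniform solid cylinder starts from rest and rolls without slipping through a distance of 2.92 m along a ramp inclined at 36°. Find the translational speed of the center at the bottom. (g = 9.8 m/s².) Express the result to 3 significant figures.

With I = (1/2)MR², the ratio k = I/(MR²) is 0.5.
The rolling condition ω = v/R makes the rotational term ½I(v/R)² = ½kMv², so KE_total = ½(1+k)Mv² = (3/4)Mv².
The vertical drop is h = L sinθ = 2.92 × sin36° = 1.716 m.
Energy conservation: Mgh = (3/4)Mv², so v = √(2gh/(1+k)) = √(2 × 9.8 × 1.716 / 1.5) ≈ 4.74 m/s.

v ≈ 4.74 m/s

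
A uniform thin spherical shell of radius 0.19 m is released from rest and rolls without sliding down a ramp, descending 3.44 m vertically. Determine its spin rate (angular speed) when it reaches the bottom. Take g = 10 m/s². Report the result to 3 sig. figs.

ω ≈ 33.8 rad/s

The moment of inertia is (2/3)MR², giving k ≡ I/(MR²) = 2/3.
Since it rolls without slipping, ω = v/R and KE = ½Mv² + ½Iω² = ½(1+k)Mv² = (5/6)Mv².
Energy conservation Mgh = ½(1+k)Mv² gives v = √(2gh/(1+k)) = √(2 × 10 × 3.44 / 1.667) = 6.425 m/s.
Then ω = v/R = 6.425 / 0.19 ≈ 33.8 rad/s.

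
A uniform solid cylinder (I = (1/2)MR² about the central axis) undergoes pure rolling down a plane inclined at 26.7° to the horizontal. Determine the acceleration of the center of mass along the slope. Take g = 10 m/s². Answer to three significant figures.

a ≈ 3.00 m/s²

Here I = (1/2)MR², so the shape factor k = I/(MR²) = 0.5.
Newton's second law down the slope: Mg sinθ − f = Ma. The torque equation fR = Iα (with α = a/R) gives f = kMa.
Eliminating f: Mg sinθ = (1+k)Ma, so a = g sinθ/(1+k) = 10 × sin26.7° / 1.5 ≈ 3.00 m/s².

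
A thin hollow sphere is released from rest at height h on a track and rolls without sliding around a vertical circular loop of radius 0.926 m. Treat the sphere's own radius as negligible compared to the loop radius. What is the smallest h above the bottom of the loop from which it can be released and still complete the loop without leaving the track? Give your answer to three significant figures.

With I = (2/3)MR², the ratio k = I/(MR²) is 2/3.
At the top, contact is just lost when gravity alone supplies the centripetal force: Mg = Mv_top²/r, i.e. v_top² = gr.
With ω = v/R, the kinetic energy at speed v is ½(1+k)Mv² = (5/6)Mv².
Energy conservation from release (height h) to the top (height 2r): Mgh = Mg(2r) + (5/6)M·gr.
Thus h_min = 2r + (1+k)r/2 = r(2 + 1.667/2) = 0.926 × 2.833 ≈ 2.62 m.

h_min ≈ 2.62 m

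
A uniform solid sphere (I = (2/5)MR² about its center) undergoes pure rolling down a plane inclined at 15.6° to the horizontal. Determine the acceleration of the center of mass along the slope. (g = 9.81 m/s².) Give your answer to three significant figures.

With I = (2/5)MR², the ratio k = I/(MR²) is 0.4.
Translational: Mg sinθ − f = Ma. Rotational about the CM: fR = Iα = kMRa, so f = kMa.
Eliminating f: Mg sinθ = (1+k)Ma, so a = g sinθ/(1+k) = 9.81 × sin15.6° / 1.4 ≈ 1.88 m/s².

a ≈ 1.88 m/s²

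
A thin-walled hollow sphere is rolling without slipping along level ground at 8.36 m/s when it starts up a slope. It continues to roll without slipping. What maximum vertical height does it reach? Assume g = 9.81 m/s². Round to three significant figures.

For this body I = (2/3)MR², i.e. k = I/(MR²) = 2/3.
Since it rolls without slipping, ω = v/R and KE = ½Mv² + ½Iω² = ½(1+k)Mv² = (5/6)Mv².
All of this converts to potential energy at the highest point: (5/6)Mv₀² = Mgh.
Thus h = (1+k)v₀²/(2g) = 1.667 × 8.36² / (2 × 9.81) ≈ 5.94 m.

h ≈ 5.94 m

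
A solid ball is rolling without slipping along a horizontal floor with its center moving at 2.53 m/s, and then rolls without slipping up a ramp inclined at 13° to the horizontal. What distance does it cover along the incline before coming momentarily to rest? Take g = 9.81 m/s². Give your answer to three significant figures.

d ≈ 2.03 m

The moment of inertia is (2/5)MR², giving k ≡ I/(MR²) = 0.4.
The rolling condition ω = v/R makes the rotational term ½I(v/R)² = ½kMv², so KE_total = ½(1+k)Mv² = (7/10)Mv².
Setting this equal to Mgh gives the vertical rise h = (1+k)v₀²/(2g) = 1.4×2.53²/(2×9.81) = 0.4567 m.
The distance along the slope is d = h/sinθ = 0.4567/sin13° ≈ 2.03 m.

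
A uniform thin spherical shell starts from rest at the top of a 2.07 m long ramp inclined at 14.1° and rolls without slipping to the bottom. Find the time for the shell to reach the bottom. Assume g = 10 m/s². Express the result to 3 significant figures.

For this body I = (2/3)MR², i.e. k = I/(MR²) = 2/3.
Translational: Mg sinθ − f = Ma. Rotational about the CM: fR = Iα = kMRa, so f = kMa.
Hence a = g sinθ/(1+k) = 10×sin14.1°/1.667 = 1.462 m/s².
With constant a from rest, t = √(2L/a) = √(2·2.07/1.462) ≈ 1.68 s.

t ≈ 1.68 s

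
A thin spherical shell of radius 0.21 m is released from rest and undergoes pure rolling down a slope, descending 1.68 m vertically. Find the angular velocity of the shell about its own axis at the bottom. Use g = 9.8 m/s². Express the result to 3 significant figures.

Here I = (2/3)MR², so the shape factor k = I/(MR²) = 2/3.
Rolling without slipping gives ω = v/R, so the total kinetic energy is ½Mv² + ½Iω² = ½(1+k)Mv² = (5/6)Mv².
Energy conservation Mgh = ½(1+k)Mv² gives v = √(2gh/(1+k)) = √(2 × 9.8 × 1.68 / 1.667) = 4.445 m/s.
Then ω = v/R = 4.445 / 0.21 ≈ 21.2 rad/s.

ω ≈ 21.2 rad/s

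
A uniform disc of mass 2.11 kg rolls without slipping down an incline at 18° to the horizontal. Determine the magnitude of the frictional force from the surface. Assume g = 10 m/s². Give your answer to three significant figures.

With I = (1/2)MR², the ratio k = I/(MR²) is 0.5.
Translational: Mg sinθ − f = Ma. Rotational about the CM: fR = Iα = kMRa, so f = kMa.
Combining, a = g sinθ/(1+k) and f = kMa = kMg sinθ/(1+k).
f = 0.5 × 2.11 × 10 × sin18° / 1.5 ≈ 2.17 N.

f ≈ 2.17 N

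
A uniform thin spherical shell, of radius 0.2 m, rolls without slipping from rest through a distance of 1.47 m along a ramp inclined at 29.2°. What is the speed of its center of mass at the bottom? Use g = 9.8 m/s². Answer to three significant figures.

For this body I = (2/3)MR², i.e. k = I/(MR²) = 2/3.
Pure rolling means v = ωR; then KE = ½Mv² + ½I(v/R)² = ½(1+k)Mv² = (5/6)Mv².
The vertical drop is h = L sinθ = 1.47 × sin29.2° = 0.7172 m.
Setting Mgh = (5/6)Mv² gives v = √(2gh/(1+k)) = √(2·9.8·0.7172/1.667) ≈ 2.90 m/s.

v ≈ 2.90 m/s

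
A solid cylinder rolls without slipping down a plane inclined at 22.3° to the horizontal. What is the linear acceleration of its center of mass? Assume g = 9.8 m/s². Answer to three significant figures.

a ≈ 2.48 m/s²

Here I = (1/2)MR², so the shape factor k = I/(MR²) = 0.5.
Translational: Mg sinθ − f = Ma. Rotational about the CM: fR = Iα = kMRa, so f = kMa.
Eliminating f: Mg sinθ = (1+k)Ma, so a = g sinθ/(1+k) = 9.8 × sin22.3° / 1.5 ≈ 2.48 m/s².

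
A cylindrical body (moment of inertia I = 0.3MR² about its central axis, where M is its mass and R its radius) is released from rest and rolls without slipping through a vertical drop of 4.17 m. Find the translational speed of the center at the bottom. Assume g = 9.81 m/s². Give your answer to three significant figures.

Here I = 0.3MR², so the shape factor k = I/(MR²) = 0.3.
The rolling condition ω = v/R makes the rotational term ½I(v/R)² = ½kMv², so KE_total = ½(1+k)Mv² = (13/20)Mv².
Energy conservation: Mgh = (13/20)Mv², so v = √(2gh/(1+k)) = √(2 × 9.81 × 4.17 / 1.3) ≈ 7.93 m/s.

v ≈ 7.93 m/s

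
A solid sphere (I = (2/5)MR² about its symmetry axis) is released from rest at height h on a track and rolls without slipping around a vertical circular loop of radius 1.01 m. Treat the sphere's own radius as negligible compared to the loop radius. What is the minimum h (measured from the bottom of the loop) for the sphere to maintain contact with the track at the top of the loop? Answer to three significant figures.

h_min ≈ 2.73 m

With I = (2/5)MR², the ratio k = I/(MR²) is 0.4.
At the top, contact is just lost when gravity alone supplies the centripetal force: Mg = Mv_top²/r, i.e. v_top² = gr.
With ω = v/R, the kinetic energy at speed v is ½(1+k)Mv² = (7/10)Mv².
Energy conservation from release (height h) to the top (height 2r): Mgh = Mg(2r) + (7/10)M·gr.
Thus h_min = 2r + (1+k)r/2 = r(2 + 1.4/2) = 1.01 × 2.7 ≈ 2.73 m.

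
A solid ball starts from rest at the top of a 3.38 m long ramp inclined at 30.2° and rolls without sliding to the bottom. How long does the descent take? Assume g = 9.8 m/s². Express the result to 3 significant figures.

Here I = (2/5)MR², so the shape factor k = I/(MR²) = 0.4.
Translational: Mg sinθ − f = Ma. Rotational about the CM: fR = Iα = kMRa, so f = kMa.
Hence a = g sinθ/(1+k) = 9.8×sin30.2°/1.4 = 3.521 m/s².
Starting from rest, L = ½at², so t = √(2L/a) = √(2×3.38/3.521) ≈ 1.39 s.

t ≈ 1.39 s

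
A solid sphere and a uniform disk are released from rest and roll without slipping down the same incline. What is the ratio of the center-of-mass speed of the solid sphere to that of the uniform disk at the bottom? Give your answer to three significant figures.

v_ratio ≈ 1.04

Each satisfies Mgh = ½(1+k)Mv² with k = I/(MR²), so v ∝ 1/√(1+k).
For the solid sphere k = 0.4; for the uniform disk k = 0.5.
v₁/v₂ = √((1+k₂)/(1+k₁)) = √(1.5/1.4) ≈ 1.04.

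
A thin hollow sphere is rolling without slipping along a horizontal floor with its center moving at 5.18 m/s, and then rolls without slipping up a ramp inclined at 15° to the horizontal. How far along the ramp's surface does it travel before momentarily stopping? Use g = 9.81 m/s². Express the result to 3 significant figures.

For this body I = (2/3)MR², i.e. k = I/(MR²) = 2/3.
Rolling without slipping gives ω = v/R, so the total kinetic energy is ½Mv² + ½Iω² = ½(1+k)Mv² = (5/6)Mv².
Setting this equal to Mgh gives the vertical rise h = (1+k)v₀²/(2g) = 1.667×5.18²/(2×9.81) = 2.279 m.
Along the incline, d = h/sinθ = 2.279/sin15° ≈ 8.81 m.

d ≈ 8.81 m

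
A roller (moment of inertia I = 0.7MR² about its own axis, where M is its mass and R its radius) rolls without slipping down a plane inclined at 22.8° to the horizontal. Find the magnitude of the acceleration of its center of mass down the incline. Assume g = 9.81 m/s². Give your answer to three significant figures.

Here I = 0.7MR², so the shape factor k = I/(MR²) = 0.7.
Newton's second law down the slope: Mg sinθ − f = Ma. The torque equation fR = Iα (with α = a/R) gives f = kMa.
Eliminating f: Mg sinθ = (1+k)Ma, so a = g sinθ/(1+k) = 9.81 × sin22.8° / 1.7 ≈ 2.24 m/s².

a ≈ 2.24 m/s²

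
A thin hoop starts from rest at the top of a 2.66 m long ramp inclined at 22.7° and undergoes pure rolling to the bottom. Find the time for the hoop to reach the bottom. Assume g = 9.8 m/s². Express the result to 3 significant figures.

With I = MR², the ratio k = I/(MR²) is 1.
Translational: Mg sinθ − f = Ma. Rotational about the CM: fR = Iα = kMRa, so f = kMa.
Hence a = g sinθ/(1+k) = 9.8×sin22.7°/2 = 1.891 m/s².
With constant a from rest, t = √(2L/a) = √(2·2.66/1.891) ≈ 1.68 s.

t ≈ 1.68 s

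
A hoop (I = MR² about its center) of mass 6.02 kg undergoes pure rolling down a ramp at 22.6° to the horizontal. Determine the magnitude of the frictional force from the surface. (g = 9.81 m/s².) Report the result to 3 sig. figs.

For this body I = MR², i.e. k = I/(MR²) = 1.
Newton's second law down the slope: Mg sinθ − f = Ma. The torque equation fR = Iα (with α = a/R) gives f = kMa.
Combining, a = g sinθ/(1+k) and f = kMa = kMg sinθ/(1+k).
f = 1 × 6.02 × 9.81 × sin22.6° / 2 ≈ 11.3 N.

f ≈ 11.3 N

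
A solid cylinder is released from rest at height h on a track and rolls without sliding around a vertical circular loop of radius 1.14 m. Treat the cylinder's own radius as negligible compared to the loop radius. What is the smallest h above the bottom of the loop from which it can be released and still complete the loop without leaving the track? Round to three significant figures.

Here I = (1/2)MR², so the shape factor k = I/(MR²) = 0.5.
At the top, contact is just lost when gravity alone supplies the centripetal force: Mg = Mv_top²/r, i.e. v_top² = gr.
With ω = v/R, the kinetic energy at speed v is ½(1+k)Mv² = (3/4)Mv².
Energy conservation from release (height h) to the top (height 2r): Mgh = Mg(2r) + (3/4)M·gr.
Thus h_min = 2r + (1+k)r/2 = r(2 + 1.5/2) = 1.14 × 2.75 ≈ 3.14 m.

h_min ≈ 3.14 m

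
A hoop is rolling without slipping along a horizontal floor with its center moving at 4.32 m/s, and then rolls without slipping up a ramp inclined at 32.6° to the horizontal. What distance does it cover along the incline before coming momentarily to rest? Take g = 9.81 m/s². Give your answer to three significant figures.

With I = MR², the ratio k = I/(MR²) is 1.
Pure rolling means v = ωR; then KE = ½Mv² + ½I(v/R)² = ½(1+k)Mv² = Mv².
Setting this equal to Mgh gives the vertical rise h = (1+k)v₀²/(2g) = 2×4.32²/(2×9.81) = 1.902 m.
The distance along the slope is d = h/sinθ = 1.902/sin32.6° ≈ 3.53 m.

d ≈ 3.53 m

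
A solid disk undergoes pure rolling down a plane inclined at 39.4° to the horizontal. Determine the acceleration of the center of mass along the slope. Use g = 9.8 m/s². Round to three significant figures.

The moment of inertia is (1/2)MR², giving k ≡ I/(MR²) = 0.5.
Along the incline Mg sinθ − f = Ma, and torque about the center fR = Iα = kMR²(a/R) gives f = kMa.
Eliminating f: Mg sinθ = (1+k)Ma, so a = g sinθ/(1+k) = 9.8 × sin39.4° / 1.5 ≈ 4.15 m/s².

a ≈ 4.15 m/s²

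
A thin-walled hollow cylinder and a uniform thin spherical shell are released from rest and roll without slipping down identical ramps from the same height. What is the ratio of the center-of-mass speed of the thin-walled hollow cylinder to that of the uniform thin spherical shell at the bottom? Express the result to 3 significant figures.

v_ratio ≈ 0.913

Each satisfies Mgh = ½(1+k)Mv² with k = I/(MR²), so v ∝ 1/√(1+k).
For the thin-walled hollow cylinder k = 1; for the uniform thin spherical shell k = 2/3.
v₁/v₂ = √((1+k₂)/(1+k₁)) = √(1.667/2) ≈ 0.913.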